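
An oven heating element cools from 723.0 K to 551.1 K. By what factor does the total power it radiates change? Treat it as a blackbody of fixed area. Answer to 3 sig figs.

P ∝ T⁴, so P₂/P₁ = (T₂/T₁)⁴ = (551.1/723.0)⁴ = (0.762241)⁴ = 0.338.

P₂/P₁ ≈ 0.338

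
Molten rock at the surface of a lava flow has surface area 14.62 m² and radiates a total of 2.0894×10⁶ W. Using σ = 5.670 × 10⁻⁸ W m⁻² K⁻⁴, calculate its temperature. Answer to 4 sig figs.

Area A = 14.62 m².
P = σAT⁴ ⇒ T = (P/(σA))^(1/4) = (2.0894×10⁶/(5.670×10⁻⁸×14.62))^(1/4) = 1260 K.

T ≈ 1260 K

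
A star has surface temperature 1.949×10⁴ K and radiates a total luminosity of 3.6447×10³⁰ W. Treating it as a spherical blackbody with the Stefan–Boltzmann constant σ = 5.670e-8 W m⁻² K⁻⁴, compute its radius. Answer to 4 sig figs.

R ≈ 5.954×10⁹ m

L = 4πR²σT⁴ ⇒ R = √(L/(4πσT⁴)).
σT⁴ = 8.18145×10⁹ W/m², so R = √(3.6447×10³⁰/(4π×8.18145×10⁹)) = 5.954×10⁹ m.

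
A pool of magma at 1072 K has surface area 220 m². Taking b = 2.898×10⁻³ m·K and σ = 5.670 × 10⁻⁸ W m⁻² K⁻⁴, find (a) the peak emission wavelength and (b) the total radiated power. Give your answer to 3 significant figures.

(a) λ_max = b/T = 2.898×10⁻³/1072 = 2.703×10⁻⁶ m = 2.70×10³ nm.
Area A = 220 m².
(b) P = σAT⁴ = 5.670×10⁻⁸×220×(1072)⁴ = 1.65×10⁷ W.

λ_max ≈ 2.70×10³ nm; P ≈ 1.65×10⁷ W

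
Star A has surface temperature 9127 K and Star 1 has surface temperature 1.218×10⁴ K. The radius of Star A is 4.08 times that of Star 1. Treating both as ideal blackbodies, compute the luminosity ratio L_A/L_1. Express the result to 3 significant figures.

L ∝ R²T⁴, so L_A/L_1 = (R_A/R_1)²(T_A/T_1)⁴ = (4.08)² × (9127/1.218×10⁴)⁴ = 16.6464 × 0.315299 = 5.25.

L_A/L_1 ≈ 5.25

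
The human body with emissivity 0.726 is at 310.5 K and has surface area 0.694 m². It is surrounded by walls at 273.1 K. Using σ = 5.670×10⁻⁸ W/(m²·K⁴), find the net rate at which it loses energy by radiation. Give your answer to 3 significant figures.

Area A = 0.694 m².
Net radiated power P_net = εσA(T⁴ − T₀⁴) = 0.726×5.670×10⁻⁸×0.694×(310.5⁴ − 273.1⁴).
T⁴ − T₀⁴ = 9.29494×10⁹ − 5.56271×10⁹ = 3.73223×10⁹ K⁴, so P_net = 107 W.

Net loss ≈ 107 W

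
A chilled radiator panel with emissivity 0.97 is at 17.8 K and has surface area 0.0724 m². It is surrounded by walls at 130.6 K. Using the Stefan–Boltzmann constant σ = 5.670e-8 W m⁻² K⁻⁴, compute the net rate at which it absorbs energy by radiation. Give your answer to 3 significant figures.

Area A = 0.0724 m².
Net radiated power P_net = εσA(T⁴ − T₀⁴) = 0.97×5.670×10⁻⁸×0.0724×(17.8⁴ − 130.6⁴).
T⁴ − T₀⁴ = 1.00388×10⁵ − 2.90919×10⁸ = -2.90819×10⁸ K⁴, so P_net = -1.16 W — negative, meaning a net gain of 1.16 W.

Net gain ≈ 1.16 W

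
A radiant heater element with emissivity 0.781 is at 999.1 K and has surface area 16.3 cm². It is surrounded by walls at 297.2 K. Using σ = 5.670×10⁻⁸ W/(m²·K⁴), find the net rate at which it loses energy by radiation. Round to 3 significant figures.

Net loss ≈ 71.4 W

Area A = 16.3 cm² = 1.63×10⁻³ m².
Net radiated power P_net = εσA(T⁴ − T₀⁴) = 0.781×5.670×10⁻⁸×1.63×10⁻³×(999.1⁴ − 297.2⁴).
T⁴ − T₀⁴ = 9.96405×10¹¹ − 7.80181×10⁹ = 9.88603×10¹¹ K⁴, so P_net = 71.4 W.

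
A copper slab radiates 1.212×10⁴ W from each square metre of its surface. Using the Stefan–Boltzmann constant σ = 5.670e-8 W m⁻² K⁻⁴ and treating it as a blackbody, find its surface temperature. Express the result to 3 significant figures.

I = σT⁴, so T = (I/σ)^(1/4) = (1.212×10⁴/(5.670×10⁻⁸))^(1/4) = 680 K.

T ≈ 680 K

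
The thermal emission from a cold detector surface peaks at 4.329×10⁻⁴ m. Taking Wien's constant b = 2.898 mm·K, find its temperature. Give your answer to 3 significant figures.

T ≈ 6.69 K

Wien's law gives T = b/λ_max = (2.898×10⁻³ m·K)/(4.329×10⁻⁴ m) = 6.69 K.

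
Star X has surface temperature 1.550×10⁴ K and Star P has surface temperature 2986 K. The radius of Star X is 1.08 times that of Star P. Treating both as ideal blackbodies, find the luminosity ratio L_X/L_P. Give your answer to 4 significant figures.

L ∝ R²T⁴, so L_X/L_P = (R_X/R_P)²(T_X/T_P)⁴ = (1.08)² × (1.550×10⁴/2986)⁴ = 1.1664 × 726.052 = 846.9.

L_X/L_P ≈ 846.9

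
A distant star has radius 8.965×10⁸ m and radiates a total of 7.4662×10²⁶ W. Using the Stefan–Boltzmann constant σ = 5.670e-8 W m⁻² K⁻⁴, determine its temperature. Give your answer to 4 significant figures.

Surface area A = 4πR² = 4π(8.965×10⁸ m)² = 1.00997×10¹⁹ m².
P = σAT⁴ ⇒ T = (P/(σA))^(1/4) = (7.4662×10²⁶/(5.670×10⁻⁸×1.00997×10¹⁹))^(1/4) = 6009 K.

T ≈ 6009 K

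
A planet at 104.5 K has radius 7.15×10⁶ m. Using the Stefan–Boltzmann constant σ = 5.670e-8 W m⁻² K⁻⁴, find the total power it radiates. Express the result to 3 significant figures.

Surface area A = 4πR² = 4π(7.15×10⁶ m)² = 6.42424×10¹⁴ m².
P = σAT⁴ = 5.670×10⁻⁸ × 6.42424×10¹⁴ × (104.5)⁴ = 4.34×10¹⁵ W.

P ≈ 4.34×10¹⁵ W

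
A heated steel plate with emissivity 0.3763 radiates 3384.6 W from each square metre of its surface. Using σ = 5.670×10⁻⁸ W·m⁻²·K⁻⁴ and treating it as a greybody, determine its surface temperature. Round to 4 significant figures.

I = εσT⁴, so T = (I/εσ)^(1/4) = (3384.6/(0.3763×5.670×10⁻⁸))^(1/4) = 631.1 K.

T ≈ 631.1 K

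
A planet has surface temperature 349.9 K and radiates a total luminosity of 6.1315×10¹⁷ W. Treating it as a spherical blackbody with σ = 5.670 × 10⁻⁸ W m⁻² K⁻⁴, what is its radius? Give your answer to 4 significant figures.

R ≈ 7.577×10⁶ m

L = 4πR²σT⁴ ⇒ R = √(L/(4πσT⁴)).
σT⁴ = 849.882 W/m², so R = √(6.1315×10¹⁷/(4π×849.882)) = 7.577×10⁶ m.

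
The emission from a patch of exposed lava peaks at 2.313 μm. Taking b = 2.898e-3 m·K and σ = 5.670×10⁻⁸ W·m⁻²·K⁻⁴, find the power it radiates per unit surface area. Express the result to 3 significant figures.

Wien's law: T = b/λ_max = 2.898×10⁻³/2.313×10⁻⁶ = 1252.92 K.
Then I = σT⁴ = 5.670×10⁻⁸×(1252.92)⁴ = 1.40×10⁵ W/m².

I ≈ 1.40×10⁵ W/m²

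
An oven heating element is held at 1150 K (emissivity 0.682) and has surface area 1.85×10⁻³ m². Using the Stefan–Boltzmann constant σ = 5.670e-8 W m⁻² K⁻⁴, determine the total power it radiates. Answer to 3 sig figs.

P ≈ 125 W

Area A = 1.85×10⁻³ m².
P = εσAT⁴ = 0.682 × 5.670×10⁻⁸ × 1.85×10⁻³ × (1150)⁴ = 125 W.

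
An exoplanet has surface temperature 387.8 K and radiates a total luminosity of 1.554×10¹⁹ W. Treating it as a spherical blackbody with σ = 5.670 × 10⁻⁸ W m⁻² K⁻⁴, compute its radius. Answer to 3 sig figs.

R ≈ 3.11×10⁷ m

L = 4πR²σT⁴ ⇒ R = √(L/(4πσT⁴)).
σT⁴ = 1282.37 W/m², so R = √(1.554×10¹⁹/(4π×1282.37)) = 3.11×10⁷ m.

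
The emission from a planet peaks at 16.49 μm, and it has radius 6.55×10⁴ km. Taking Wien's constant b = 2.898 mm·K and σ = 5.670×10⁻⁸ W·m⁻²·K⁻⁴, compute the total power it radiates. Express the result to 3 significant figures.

P ≈ 2.92×10¹⁸ W

Wien's law: T = b/λ_max = 2.898×10⁻³/1.649×10⁻⁵ = 175.743 K.
Surface area A = 4πR² = 4π(6.55×10⁷ m)² = 5.39129×10¹⁶ m².
Then P = σAT⁴ = 5.670×10⁻⁸×5.39129×10¹⁶×(175.743)⁴ = 2.92×10¹⁸ W.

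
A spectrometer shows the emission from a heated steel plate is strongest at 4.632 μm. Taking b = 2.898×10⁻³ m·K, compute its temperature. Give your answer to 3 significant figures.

T ≈ 626 K

Wien's law gives T = b/λ_max = (2.898×10⁻³ m·K)/(4.632×10⁻⁶ m) = 626 K.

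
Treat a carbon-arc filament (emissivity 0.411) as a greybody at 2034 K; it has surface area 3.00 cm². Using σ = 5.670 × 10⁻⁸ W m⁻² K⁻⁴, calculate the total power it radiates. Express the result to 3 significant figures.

P ≈ 120 W

Area A = 3.00 cm² = 3.00×10⁻⁴ m².
P = εσAT⁴ = 0.411 × 5.670×10⁻⁸ × 3.00×10⁻⁴ × (2034)⁴ = 120 W.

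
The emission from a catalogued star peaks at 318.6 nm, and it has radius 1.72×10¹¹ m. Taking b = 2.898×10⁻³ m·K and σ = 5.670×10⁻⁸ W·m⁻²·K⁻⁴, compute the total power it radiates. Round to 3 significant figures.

Wien's law: T = b/λ_max = 2.898×10⁻³/3.186×10⁻⁷ = 9096.05 K.
Surface area A = 4πR² = 4π(1.72×10¹¹ m)² = 3.71764×10²³ m².
Then P = σAT⁴ = 5.670×10⁻⁸×3.71764×10²³×(9096.05)⁴ = 1.44×10³² W.

P ≈ 1.44×10³² W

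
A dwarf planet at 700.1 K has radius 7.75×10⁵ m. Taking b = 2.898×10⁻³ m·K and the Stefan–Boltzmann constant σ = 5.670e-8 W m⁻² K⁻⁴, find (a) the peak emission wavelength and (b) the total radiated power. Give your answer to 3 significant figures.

(a) λ_max = b/T = 2.898×10⁻³/700.1 = 4.139×10⁻⁶ m = 4.14 μm.
Surface area A = 4πR² = 4π(7.75×10⁵ m)² = 7.54768×10¹² m².
(b) P = σAT⁴ = 5.670×10⁻⁸×7.54768×10¹²×(700.1)⁴ = 1.03×10¹⁷ W.

λ_max ≈ 4.14 μm; P ≈ 1.03×10¹⁷ W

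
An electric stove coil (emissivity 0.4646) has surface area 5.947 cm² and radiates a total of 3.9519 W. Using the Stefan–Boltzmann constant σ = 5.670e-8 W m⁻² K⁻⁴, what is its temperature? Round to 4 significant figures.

Area A = 5.947 cm² = 5.947×10⁻⁴ m².
P = εσAT⁴ ⇒ T = (P/(εσA))^(1/4) = (3.9519/(0.4646×5.670×10⁻⁸×5.947×10⁻⁴))^(1/4) = 708.7 K.

T ≈ 708.7 K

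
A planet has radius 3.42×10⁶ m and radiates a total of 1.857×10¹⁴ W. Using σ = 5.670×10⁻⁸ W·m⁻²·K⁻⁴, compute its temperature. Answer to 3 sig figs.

T ≈ 68.7 K

Surface area A = 4πR² = 4π(3.42×10⁶ m)² = 1.46981×10¹⁴ m².
P = σAT⁴ ⇒ T = (P/(σA))^(1/4) = (1.857×10¹⁴/(5.670×10⁻⁸×1.46981×10¹⁴))^(1/4) = 68.7 K.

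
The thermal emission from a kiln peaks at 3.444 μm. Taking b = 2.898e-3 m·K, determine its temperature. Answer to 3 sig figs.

Wien's law gives T = b/λ_max = (2.898×10⁻³ m·K)/(3.444×10⁻⁶ m) = 841 K.

T ≈ 841 K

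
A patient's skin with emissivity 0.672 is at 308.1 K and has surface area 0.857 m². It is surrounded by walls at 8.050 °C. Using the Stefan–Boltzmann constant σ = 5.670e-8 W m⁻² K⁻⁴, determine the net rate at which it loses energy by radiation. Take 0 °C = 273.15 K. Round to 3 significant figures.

Net loss ≈ 90.1 W

Surroundings: T = 8.050 °C + 273.15 = 281.200 K.
Area A = 0.857 m².
Net radiated power P_net = εσA(T⁴ − T₀⁴) = 0.672×5.670×10⁻⁸×0.857×(308.1⁴ − 281.200⁴).
T⁴ − T₀⁴ = 9.01087×10⁹ − 6.25261×10⁹ = 2.75826×10⁹ K⁴, so P_net = 90.1 W.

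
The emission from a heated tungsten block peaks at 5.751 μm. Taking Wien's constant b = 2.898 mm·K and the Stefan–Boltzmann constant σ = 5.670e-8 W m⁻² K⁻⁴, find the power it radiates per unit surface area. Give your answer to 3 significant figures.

Wien's law: T = b/λ_max = 2.898×10⁻³/5.751×10⁻⁶ = 503.912 K.
Then I = σT⁴ = 5.670×10⁻⁸×(503.912)⁴ = 3.66×10³ W/m².

I ≈ 3.66×10³ W/m²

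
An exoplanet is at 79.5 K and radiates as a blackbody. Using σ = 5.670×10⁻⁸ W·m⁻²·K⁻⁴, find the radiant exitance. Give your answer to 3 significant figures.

I ≈ 2.26 W/m²

Stefan–Boltzmann: I = σT⁴ = 5.670×10⁻⁸ × (79.5)⁴ = 2.26 W/m².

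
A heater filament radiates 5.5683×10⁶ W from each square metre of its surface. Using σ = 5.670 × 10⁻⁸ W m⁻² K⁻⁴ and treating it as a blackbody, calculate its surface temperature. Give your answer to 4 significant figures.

T ≈ 3148 K

I = σT⁴, so T = (I/σ)^(1/4) = (5.5683×10⁶/(5.670×10⁻⁸))^(1/4) = 3148 K.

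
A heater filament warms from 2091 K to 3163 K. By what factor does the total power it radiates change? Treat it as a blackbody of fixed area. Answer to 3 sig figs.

P ∝ T⁴, so P₂/P₁ = (T₂/T₁)⁴ = (3163/2091)⁴ = (1.51267)⁴ = 5.24.

P₂/P₁ ≈ 5.24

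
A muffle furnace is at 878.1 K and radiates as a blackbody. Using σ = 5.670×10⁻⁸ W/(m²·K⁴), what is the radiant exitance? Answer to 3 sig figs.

Stefan–Boltzmann: I = σT⁴ = 5.670×10⁻⁸ × (878.1)⁴ = 3.37×10⁴ W/m².

I ≈ 3.37×10⁴ W/m²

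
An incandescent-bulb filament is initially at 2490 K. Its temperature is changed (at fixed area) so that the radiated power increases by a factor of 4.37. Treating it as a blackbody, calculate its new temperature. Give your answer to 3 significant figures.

T₂ ≈ 3.60×10³ K

P ∝ T⁴, so T₂/T₁ = (P₂/P₁)^(1/4) = (4.37)^(1/4) = 1.44584.
T₂ = 2490 × 1.44584 = 3.60×10³ K.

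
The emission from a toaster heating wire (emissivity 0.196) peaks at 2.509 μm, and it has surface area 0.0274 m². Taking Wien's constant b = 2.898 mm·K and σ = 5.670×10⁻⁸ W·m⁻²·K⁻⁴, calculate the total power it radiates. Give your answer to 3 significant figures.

P ≈ 542 W

Wien's law: T = b/λ_max = 2.898×10⁻³/2.509×10⁻⁶ = 1155.04 K.
Area A = 0.0274 m².
Then P = εσAT⁴ = 0.196×5.670×10⁻⁸×0.0274×(1155.04)⁴ = 542 W.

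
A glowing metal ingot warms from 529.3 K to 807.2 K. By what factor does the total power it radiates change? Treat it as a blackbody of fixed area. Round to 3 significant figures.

P ∝ T⁴, so P₂/P₁ = (T₂/T₁)⁴ = (807.2/529.3)⁴ = (1.52503)⁴ = 5.41.

P₂/P₁ ≈ 5.41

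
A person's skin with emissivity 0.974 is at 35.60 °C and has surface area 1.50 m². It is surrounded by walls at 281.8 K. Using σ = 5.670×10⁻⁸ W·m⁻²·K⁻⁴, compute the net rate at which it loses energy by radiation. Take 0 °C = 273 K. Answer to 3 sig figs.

Net loss ≈ 229 W

T = 35.60 °C + 273 = 308.60 K.
Area A = 1.50 m².
Net radiated power P_net = εσA(T⁴ − T₀⁴) = 0.974×5.670×10⁻⁸×1.50×(308.60⁴ − 281.8⁴).
T⁴ − T₀⁴ = 9.06951×10⁹ − 6.30615×10⁹ = 2.76336×10⁹ K⁴, so P_net = 229 W.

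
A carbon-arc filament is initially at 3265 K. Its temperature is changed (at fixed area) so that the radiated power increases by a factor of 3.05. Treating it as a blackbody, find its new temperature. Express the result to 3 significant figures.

T₂ ≈ 4.31×10³ K

P ∝ T⁴, so T₂/T₁ = (P₂/P₁)^(1/4) = (3.05)^(1/4) = 1.32152.
T₂ = 3265 × 1.32152 = 4.31×10³ K.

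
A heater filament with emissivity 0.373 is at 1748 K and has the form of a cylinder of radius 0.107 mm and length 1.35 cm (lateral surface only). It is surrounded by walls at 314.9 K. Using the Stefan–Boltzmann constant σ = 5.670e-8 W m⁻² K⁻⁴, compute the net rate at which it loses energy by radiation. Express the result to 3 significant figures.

Lateral area A = 2πrL = 2π×1.07×10⁻⁴×0.0135 = 9.07606×10⁻⁶ m².
Net radiated power P_net = εσA(T⁴ − T₀⁴) = 0.373×5.670×10⁻⁸×9.07606×10⁻⁶×(1748⁴ − 314.9⁴).
T⁴ − T₀⁴ = 9.33610×10¹² − 9.83310×10⁹ = 9.32627×10¹² K⁴, so P_net = 1.79 W.

Net loss ≈ 1.79 W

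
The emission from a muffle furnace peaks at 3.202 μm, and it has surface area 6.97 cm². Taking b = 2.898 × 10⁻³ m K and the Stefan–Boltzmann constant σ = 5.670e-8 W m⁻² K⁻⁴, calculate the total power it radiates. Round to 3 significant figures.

Wien's law: T = b/λ_max = 2.898×10⁻³/3.202×10⁻⁶ = 905.059 K.
Area A = 6.97 cm² = 6.97×10⁻⁴ m².
Then P = σAT⁴ = 5.670×10⁻⁸×6.97×10⁻⁴×(905.059)⁴ = 26.5 W.

P ≈ 26.5 W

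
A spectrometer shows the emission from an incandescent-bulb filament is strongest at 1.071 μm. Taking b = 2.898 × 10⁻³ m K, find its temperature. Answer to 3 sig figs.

Wien's law gives T = b/λ_max = (2.898×10⁻³ m·K)/(1.071×10⁻⁶ m) = 2.71×10³ K.

T ≈ 2.71×10³ K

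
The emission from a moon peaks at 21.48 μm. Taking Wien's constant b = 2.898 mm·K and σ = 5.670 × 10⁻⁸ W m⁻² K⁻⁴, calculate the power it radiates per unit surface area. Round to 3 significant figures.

Wien's law: T = b/λ_max = 2.898×10⁻³/2.148×10⁻⁵ = 134.916 K.
Then I = σT⁴ = 5.670×10⁻⁸×(134.916)⁴ = 18.8 W/m².

I ≈ 18.8 W/m²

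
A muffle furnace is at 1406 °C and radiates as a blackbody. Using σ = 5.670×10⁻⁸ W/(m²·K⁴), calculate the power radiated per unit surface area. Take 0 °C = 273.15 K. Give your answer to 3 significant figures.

I ≈ 4.51×10⁵ W/m²

T = 1406 °C + 273.15 = 1679.15 K.
Stefan–Boltzmann: I = σT⁴ = 5.670×10⁻⁸ × (1679.15)⁴ = 4.51×10⁵ W/m².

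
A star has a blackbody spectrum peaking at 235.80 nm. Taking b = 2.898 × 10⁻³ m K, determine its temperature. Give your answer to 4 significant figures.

T ≈ 1.229×10⁴ K

Wien's law gives T = b/λ_max = (2.898×10⁻³ m·K)/(2.3580×10⁻⁷ m) = 1.229×10⁴ K.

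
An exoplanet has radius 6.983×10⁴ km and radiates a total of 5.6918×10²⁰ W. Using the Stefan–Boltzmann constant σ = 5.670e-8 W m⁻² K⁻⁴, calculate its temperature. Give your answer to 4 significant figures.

Surface area A = 4πR² = 4π(6.983×10⁷ m)² = 6.12765×10¹⁶ m².
P = σAT⁴ ⇒ T = (P/(σA))^(1/4) = (5.6918×10²⁰/(5.670×10⁻⁸×6.12765×10¹⁶))^(1/4) = 636.2 K.

T ≈ 636.2 K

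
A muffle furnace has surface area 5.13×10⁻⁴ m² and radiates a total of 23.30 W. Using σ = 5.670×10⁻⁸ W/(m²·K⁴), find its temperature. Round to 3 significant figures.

Area A = 5.13×10⁻⁴ m².
P = σAT⁴ ⇒ T = (P/(σA))^(1/4) = (23.30/(5.670×10⁻⁸×5.13×10⁻⁴))^(1/4) = 946 K.

T ≈ 946 K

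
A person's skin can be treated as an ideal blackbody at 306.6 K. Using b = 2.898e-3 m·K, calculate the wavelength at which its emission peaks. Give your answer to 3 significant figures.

Wien's displacement law: λ_max = b/T = (2.898×10⁻³ m·K)/(306.6 K) = 9.452×10⁻⁶ m.
That is 9.45 μm, in the infrared range.

λ_max ≈ 9.45 μm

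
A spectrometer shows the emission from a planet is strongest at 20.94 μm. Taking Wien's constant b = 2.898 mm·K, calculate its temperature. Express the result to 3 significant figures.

Wien's law gives T = b/λ_max = (2.898×10⁻³ m·K)/(2.094×10⁻⁵ m) = 138 K.

T ≈ 138 K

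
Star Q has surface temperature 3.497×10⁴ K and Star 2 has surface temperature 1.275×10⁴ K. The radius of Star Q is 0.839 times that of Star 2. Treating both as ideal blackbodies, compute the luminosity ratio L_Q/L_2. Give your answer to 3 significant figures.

L_Q/L_2 ≈ 39.8

L ∝ R²T⁴, so L_Q/L_2 = (R_Q/R_2)²(T_Q/T_2)⁴ = (0.839)² × (3.497×10⁴/1.275×10⁴)⁴ = 0.703921 × 56.5903 = 39.8.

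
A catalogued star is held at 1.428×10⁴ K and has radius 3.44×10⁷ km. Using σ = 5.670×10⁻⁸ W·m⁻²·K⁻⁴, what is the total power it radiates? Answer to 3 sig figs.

Surface area A = 4πR² = 4π(3.44×10¹⁰ m)² = 1.48705×10²² m².
P = σAT⁴ = 5.670×10⁻⁸ × 1.48705×10²² × (1.428×10⁴)⁴ = 3.51×10³¹ W.

P ≈ 3.51×10³¹ W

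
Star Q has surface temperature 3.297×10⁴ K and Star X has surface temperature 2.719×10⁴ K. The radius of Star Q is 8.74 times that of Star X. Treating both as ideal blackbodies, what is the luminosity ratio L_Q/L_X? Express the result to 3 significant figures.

L ∝ R²T⁴, so L_Q/L_X = (R_Q/R_X)²(T_Q/T_X)⁴ = (8.74)² × (3.297×10⁴/2.719×10⁴)⁴ = 76.3876 × 2.16192 = 165.

L_Q/L_X ≈ 165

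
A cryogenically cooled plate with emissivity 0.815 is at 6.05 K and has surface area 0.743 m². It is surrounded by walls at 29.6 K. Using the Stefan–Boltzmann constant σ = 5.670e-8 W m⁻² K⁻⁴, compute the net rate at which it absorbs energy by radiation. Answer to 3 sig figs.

Net gain ≈ 0.0263 W

Area A = 0.743 m².
Net radiated power P_net = εσA(T⁴ − T₀⁴) = 0.815×5.670×10⁻⁸×0.743×(6.05⁴ − 29.6⁴).
T⁴ − T₀⁴ = 1339.74 − 7.67656×10⁵ = -7.66316×10⁵ K⁴, so P_net = -0.0263 W — negative, meaning a net gain of 0.0263 W.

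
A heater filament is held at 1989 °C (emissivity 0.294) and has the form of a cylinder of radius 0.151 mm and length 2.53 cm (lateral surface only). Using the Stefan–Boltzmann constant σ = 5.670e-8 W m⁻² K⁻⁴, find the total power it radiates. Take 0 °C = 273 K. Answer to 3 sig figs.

P ≈ 10.5 W

T = 1989 °C + 273 = 2262 K.
Lateral area A = 2πrL = 2π×1.51×10⁻⁴×0.0253 = 2.40037×10⁻⁵ m².
P = εσAT⁴ = 0.294 × 5.670×10⁻⁸ × 2.40037×10⁻⁵ × (2262)⁴ = 10.5 W.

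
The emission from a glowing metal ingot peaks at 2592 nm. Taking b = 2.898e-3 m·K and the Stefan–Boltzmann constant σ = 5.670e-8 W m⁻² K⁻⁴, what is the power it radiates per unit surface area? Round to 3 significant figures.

I ≈ 8.86×10⁴ W/m²

Wien's law: T = b/λ_max = 2.898×10⁻³/2.592×10⁻⁶ = 1118.06 K.
Then I = σT⁴ = 5.670×10⁻⁸×(1118.06)⁴ = 8.86×10⁴ W/m².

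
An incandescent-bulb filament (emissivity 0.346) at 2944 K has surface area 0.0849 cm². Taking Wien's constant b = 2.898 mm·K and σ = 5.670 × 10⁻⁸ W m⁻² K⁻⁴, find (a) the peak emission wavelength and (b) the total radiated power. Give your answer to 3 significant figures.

λ_max ≈ 0.984 μm; P ≈ 12.5 W

(a) λ_max = b/T = 2.898×10⁻³/2944 = 9.844×10⁻⁷ m = 0.984 μm.
Area A = 0.0849 cm² = 8.49×10⁻⁶ m².
(b) P = εσAT⁴ = 0.346×5.670×10⁻⁸×8.49×10⁻⁶×(2944)⁴ = 12.5 W.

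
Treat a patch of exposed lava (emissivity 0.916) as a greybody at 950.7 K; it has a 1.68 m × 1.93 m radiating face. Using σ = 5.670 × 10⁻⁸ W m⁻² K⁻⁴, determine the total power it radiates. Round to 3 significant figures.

P ≈ 1.38×10⁵ W

Area A = 1.68 × 1.93 = 3.2424 m².
P = εσAT⁴ = 0.916 × 5.670×10⁻⁸ × 3.2424 × (950.7)⁴ = 1.38×10⁵ W.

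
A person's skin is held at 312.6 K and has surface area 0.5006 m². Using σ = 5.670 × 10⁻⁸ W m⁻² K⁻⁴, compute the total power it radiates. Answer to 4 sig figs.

Area A = 0.5006 m².
P = σAT⁴ = 5.670×10⁻⁸ × 0.5006 × (312.6)⁴ = 271.0 W.

P ≈ 271.0 W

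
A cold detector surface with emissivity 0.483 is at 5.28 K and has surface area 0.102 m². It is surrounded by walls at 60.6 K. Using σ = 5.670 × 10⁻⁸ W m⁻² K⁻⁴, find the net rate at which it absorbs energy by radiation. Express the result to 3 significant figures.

Area A = 0.102 m².
Net radiated power P_net = εσA(T⁴ − T₀⁴) = 0.483×5.670×10⁻⁸×0.102×(5.28⁴ − 60.6⁴).
T⁴ − T₀⁴ = 777.205 − 1.34862×10⁷ = -1.34854×10⁷ K⁴, so P_net = -0.0377 W — negative, meaning a net gain of 0.0377 W.

Net gain ≈ 0.0377 W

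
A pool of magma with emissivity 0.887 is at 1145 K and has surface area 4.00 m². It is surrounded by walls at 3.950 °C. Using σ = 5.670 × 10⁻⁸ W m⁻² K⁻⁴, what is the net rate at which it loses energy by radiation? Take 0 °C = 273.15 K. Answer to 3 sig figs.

Surroundings: T = 3.950 °C + 273.15 = 277.100 K.
Area A = 4.00 m².
Net radiated power P_net = εσA(T⁴ − T₀⁴) = 0.887×5.670×10⁻⁸×4.00×(1145⁴ − 277.100⁴).
T⁴ − T₀⁴ = 1.71879×10¹² − 5.89585×10⁹ = 1.71289×10¹² K⁴, so P_net = 3.45×10⁵ W.

Net loss ≈ 3.45×10⁵ W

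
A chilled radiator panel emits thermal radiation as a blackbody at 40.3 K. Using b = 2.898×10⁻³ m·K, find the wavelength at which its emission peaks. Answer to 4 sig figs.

λ_max ≈ 71.91 μm

Wien's displacement law: λ_max = b/T = (2.898×10⁻³ m·K)/(40.3 K) = 7.1911×10⁻⁵ m.
That is 71.91 μm, in the infrared range.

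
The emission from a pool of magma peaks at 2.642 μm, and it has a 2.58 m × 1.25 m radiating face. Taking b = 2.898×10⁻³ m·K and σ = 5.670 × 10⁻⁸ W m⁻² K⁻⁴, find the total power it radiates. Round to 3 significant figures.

Wien's law: T = b/λ_max = 2.898×10⁻³/2.642×10⁻⁶ = 1096.90 K.
Area A = 2.58 × 1.25 = 3.225 m².
Then P = σAT⁴ = 5.670×10⁻⁸×3.225×(1096.90)⁴ = 2.65×10⁵ W.

P ≈ 2.65×10⁵ W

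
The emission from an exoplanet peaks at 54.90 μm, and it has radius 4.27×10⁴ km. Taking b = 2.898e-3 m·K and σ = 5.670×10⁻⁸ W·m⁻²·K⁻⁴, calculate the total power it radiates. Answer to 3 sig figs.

Wien's law: T = b/λ_max = 2.898×10⁻³/5.490×10⁻⁵ = 52.7869 K.
Surface area A = 4πR² = 4π(4.27×10⁷ m)² = 2.29121×10¹⁶ m².
Then P = σAT⁴ = 5.670×10⁻⁸×2.29121×10¹⁶×(52.7869)⁴ = 1.01×10¹⁶ W.

P ≈ 1.01×10¹⁶ W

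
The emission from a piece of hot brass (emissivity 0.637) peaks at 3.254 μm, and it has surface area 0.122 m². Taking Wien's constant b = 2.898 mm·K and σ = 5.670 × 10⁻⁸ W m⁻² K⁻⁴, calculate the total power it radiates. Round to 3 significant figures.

Wien's law: T = b/λ_max = 2.898×10⁻³/3.254×10⁻⁶ = 890.596 K.
Area A = 0.122 m².
Then P = εσAT⁴ = 0.637×5.670×10⁻⁸×0.122×(890.596)⁴ = 2.77×10³ W.

P ≈ 2.77×10³ W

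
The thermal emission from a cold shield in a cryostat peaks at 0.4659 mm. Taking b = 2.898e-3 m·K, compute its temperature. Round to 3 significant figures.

Wien's law gives T = b/λ_max = (2.898×10⁻³ m·K)/(4.659×10⁻⁴ m) = 6.22 K.

T ≈ 6.22 K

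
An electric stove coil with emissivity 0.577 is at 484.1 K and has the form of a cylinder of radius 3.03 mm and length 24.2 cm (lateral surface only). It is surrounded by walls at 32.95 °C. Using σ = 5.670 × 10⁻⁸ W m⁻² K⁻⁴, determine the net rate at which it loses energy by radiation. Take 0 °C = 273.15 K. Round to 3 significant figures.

Surroundings: T = 32.95 °C + 273.15 = 306.10 K.
Lateral area A = 2πrL = 2π×3.03×10⁻³×0.242 = 4.60721×10⁻³ m².
Net radiated power P_net = εσA(T⁴ − T₀⁴) = 0.577×5.670×10⁻⁸×4.60721×10⁻³×(484.1⁴ − 306.10⁴).
T⁴ − T₀⁴ = 5.49212×10¹⁰ − 8.77917×10⁹ = 4.61420×10¹⁰ K⁴, so P_net = 6.95 W.

Net loss ≈ 6.95 W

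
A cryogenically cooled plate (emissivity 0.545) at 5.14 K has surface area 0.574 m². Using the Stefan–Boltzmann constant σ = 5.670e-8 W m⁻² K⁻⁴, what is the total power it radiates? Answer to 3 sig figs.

Area A = 0.574 m².
P = εσAT⁴ = 0.545 × 5.670×10⁻⁸ × 0.574 × (5.14)⁴ = 1.24×10⁻⁵ W.

P ≈ 1.24×10⁻⁵ W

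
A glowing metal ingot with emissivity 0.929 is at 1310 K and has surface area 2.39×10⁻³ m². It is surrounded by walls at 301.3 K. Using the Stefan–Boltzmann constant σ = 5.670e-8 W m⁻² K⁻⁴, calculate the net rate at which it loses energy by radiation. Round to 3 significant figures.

Area A = 2.39×10⁻³ m².
Net radiated power P_net = εσA(T⁴ − T₀⁴) = 0.929×5.670×10⁻⁸×2.39×10⁻³×(1310⁴ − 301.3⁴).
T⁴ − T₀⁴ = 2.94500×10¹² − 8.24132×10⁹ = 2.93676×10¹² K⁴, so P_net = 370 W.

Net loss ≈ 370 W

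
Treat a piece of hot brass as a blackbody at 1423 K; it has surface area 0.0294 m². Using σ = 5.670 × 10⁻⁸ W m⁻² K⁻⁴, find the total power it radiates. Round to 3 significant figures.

Area A = 0.0294 m².
P = σAT⁴ = 5.670×10⁻⁸ × 0.0294 × (1423)⁴ = 6.84×10³ W.

P ≈ 6.84×10³ W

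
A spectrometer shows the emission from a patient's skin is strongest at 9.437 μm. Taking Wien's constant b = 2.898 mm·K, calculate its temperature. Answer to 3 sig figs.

T ≈ 307 K

Wien's law gives T = b/λ_max = (2.898×10⁻³ m·K)/(9.437×10⁻⁶ m) = 307 K.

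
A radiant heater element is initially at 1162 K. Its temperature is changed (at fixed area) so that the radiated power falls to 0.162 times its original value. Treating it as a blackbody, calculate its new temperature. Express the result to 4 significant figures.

P ∝ T⁴, so T₂/T₁ = (P₂/P₁)^(1/4) = (0.162)^(1/4) = 0.634423.
T₂ = 1162 × 0.634423 = 737.2 K.

T₂ ≈ 737.2 K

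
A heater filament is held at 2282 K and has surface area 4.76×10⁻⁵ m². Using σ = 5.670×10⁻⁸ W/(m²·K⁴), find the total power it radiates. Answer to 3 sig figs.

Area A = 4.76×10⁻⁵ m².
P = σAT⁴ = 5.670×10⁻⁸ × 4.76×10⁻⁵ × (2282)⁴ = 73.2 W.

P ≈ 73.2 W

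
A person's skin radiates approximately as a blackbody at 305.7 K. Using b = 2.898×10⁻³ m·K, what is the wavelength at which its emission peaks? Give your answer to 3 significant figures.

Wien's displacement law: λ_max = b/T = (2.898×10⁻³ m·K)/(305.7 K) = 9.480×10⁻⁶ m.
That is 9.48 μm, in the infrared range.

λ_max ≈ 9.48 μm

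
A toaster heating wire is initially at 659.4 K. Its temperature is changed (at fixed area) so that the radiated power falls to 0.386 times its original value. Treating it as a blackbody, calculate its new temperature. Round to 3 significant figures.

P ∝ T⁴, so T₂/T₁ = (P₂/P₁)^(1/4) = (0.386)^(1/4) = 0.788219.
T₂ = 659.4 × 0.788219 = 520 K.

T₂ ≈ 520 K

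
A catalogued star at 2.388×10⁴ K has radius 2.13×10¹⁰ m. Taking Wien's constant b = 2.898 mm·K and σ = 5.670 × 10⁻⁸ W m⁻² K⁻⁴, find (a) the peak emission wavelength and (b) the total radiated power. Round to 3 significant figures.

λ_max ≈ 121 nm; P ≈ 1.05×10³² W

(a) λ_max = b/T = 2.898×10⁻³/2.388×10⁴ = 1.214×10⁻⁷ m = 121 nm.
Surface area A = 4πR² = 4π(2.13×10¹⁰ m)² = 5.70124×10²¹ m².
(b) P = σAT⁴ = 5.670×10⁻⁸×5.70124×10²¹×(2.388×10⁴)⁴ = 1.05×10³² W.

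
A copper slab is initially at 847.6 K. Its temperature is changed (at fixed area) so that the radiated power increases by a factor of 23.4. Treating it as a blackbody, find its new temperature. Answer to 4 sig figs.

T₂ ≈ 1864 K

P ∝ T⁴, so T₂/T₁ = (P₂/P₁)^(1/4) = (23.4)^(1/4) = 2.19940.
T₂ = 847.6 × 2.19940 = 1864 K.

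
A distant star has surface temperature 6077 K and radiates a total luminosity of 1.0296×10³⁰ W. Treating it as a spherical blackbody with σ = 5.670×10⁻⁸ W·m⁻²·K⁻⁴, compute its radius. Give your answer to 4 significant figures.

R ≈ 3.255×10¹⁰ m

L = 4πR²σT⁴ ⇒ R = √(L/(4πσT⁴)).
σT⁴ = 7.73286×10⁷ W/m², so R = √(1.0296×10³⁰/(4π×7.73286×10⁷)) = 3.255×10¹⁰ m.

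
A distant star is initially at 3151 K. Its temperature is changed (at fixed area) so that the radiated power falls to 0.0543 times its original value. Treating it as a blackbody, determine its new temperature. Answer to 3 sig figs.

P ∝ T⁴, so T₂/T₁ = (P₂/P₁)^(1/4) = (0.0543)^(1/4) = 0.482725.
T₂ = 3151 × 0.482725 = 1.52×10³ K.

T₂ ≈ 1.52×10³ K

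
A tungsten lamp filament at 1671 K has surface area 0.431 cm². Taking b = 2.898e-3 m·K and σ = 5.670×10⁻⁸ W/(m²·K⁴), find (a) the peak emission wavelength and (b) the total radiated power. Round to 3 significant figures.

(a) λ_max = b/T = 2.898×10⁻³/1671 = 1.734×10⁻⁶ m = 1.73 μm.
Area A = 0.431 cm² = 4.31×10⁻⁵ m².
(b) P = σAT⁴ = 5.670×10⁻⁸×4.31×10⁻⁵×(1671)⁴ = 19.1 W.

λ_max ≈ 1.73 μm; P ≈ 19.1 W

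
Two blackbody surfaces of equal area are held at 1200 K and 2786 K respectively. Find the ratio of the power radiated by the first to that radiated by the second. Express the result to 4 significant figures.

P₁/P₂ ≈ 0.03442

With equal areas, P₁/P₂ = (T₁/T₂)⁴ = (1200/2786)⁴ = 0.03442.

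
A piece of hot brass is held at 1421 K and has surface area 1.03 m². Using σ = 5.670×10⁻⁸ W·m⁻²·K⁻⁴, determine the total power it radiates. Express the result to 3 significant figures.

Area A = 1.03 m².
P = σAT⁴ = 5.670×10⁻⁸ × 1.03 × (1421)⁴ = 2.38×10⁵ W.

P ≈ 2.38×10⁵ W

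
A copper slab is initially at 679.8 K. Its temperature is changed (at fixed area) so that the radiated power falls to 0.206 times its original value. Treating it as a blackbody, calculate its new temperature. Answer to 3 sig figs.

P ∝ T⁴, so T₂/T₁ = (P₂/P₁)^(1/4) = (0.206)^(1/4) = 0.673700.
T₂ = 679.8 × 0.673700 = 458 K.

T₂ ≈ 458 K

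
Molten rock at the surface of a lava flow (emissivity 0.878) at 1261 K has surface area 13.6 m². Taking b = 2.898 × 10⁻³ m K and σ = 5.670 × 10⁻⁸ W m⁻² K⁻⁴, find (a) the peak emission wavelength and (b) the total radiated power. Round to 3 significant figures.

λ_max ≈ 2.30×10³ nm; P ≈ 1.71×10⁶ W

(a) λ_max = b/T = 2.898×10⁻³/1261 = 2.298×10⁻⁶ m = 2.30×10³ nm.
Area A = 13.6 m².
(b) P = εσAT⁴ = 0.878×5.670×10⁻⁸×13.6×(1261)⁴ = 1.71×10⁶ W.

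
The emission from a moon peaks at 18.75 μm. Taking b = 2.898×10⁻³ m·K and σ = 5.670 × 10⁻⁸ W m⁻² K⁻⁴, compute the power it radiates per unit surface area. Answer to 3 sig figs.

I ≈ 32.4 W/m²

Wien's law: T = b/λ_max = 2.898×10⁻³/1.875×10⁻⁵ = 154.560 K.
Then I = σT⁴ = 5.670×10⁻⁸×(154.560)⁴ = 32.4 W/m².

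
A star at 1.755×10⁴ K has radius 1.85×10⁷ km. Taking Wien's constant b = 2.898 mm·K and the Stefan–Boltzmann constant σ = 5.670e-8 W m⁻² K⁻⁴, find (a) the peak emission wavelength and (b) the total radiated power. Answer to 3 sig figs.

(a) λ_max = b/T = 2.898×10⁻³/1.755×10⁴ = 1.651×10⁻⁷ m = 165 nm.
Surface area A = 4πR² = 4π(1.85×10¹⁰ m)² = 4.30084×10²¹ m².
(b) P = σAT⁴ = 5.670×10⁻⁸×4.30084×10²¹×(1.755×10⁴)⁴ = 2.31×10³¹ W.

λ_max ≈ 165 nm; P ≈ 2.31×10³¹ W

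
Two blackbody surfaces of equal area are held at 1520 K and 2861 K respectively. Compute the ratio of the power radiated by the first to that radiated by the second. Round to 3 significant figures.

P₁/P₂ ≈ 0.0797

With equal areas, P₁/P₂ = (T₁/T₂)⁴ = (1520/2861)⁴ = 0.0797.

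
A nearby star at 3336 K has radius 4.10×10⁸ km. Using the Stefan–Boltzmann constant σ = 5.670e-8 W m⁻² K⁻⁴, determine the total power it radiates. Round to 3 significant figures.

P ≈ 1.48×10³¹ W

Surface area A = 4πR² = 4π(4.10×10¹¹ m)² = 2.11241×10²⁴ m².
P = σAT⁴ = 5.670×10⁻⁸ × 2.11241×10²⁴ × (3336)⁴ = 1.48×10³¹ W.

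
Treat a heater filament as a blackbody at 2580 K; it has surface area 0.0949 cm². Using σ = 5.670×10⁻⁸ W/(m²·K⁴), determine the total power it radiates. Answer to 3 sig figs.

Area A = 0.0949 cm² = 9.49×10⁻⁶ m².
P = σAT⁴ = 5.670×10⁻⁸ × 9.49×10⁻⁶ × (2580)⁴ = 23.8 W.

P ≈ 23.8 W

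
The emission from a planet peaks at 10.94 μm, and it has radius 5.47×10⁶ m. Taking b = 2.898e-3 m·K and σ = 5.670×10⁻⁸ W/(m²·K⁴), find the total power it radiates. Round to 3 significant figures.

Wien's law: T = b/λ_max = 2.898×10⁻³/1.094×10⁻⁵ = 264.899 K.
Surface area A = 4πR² = 4π(5.47×10⁶ m)² = 3.75997×10¹⁴ m².
Then P = σAT⁴ = 5.670×10⁻⁸×3.75997×10¹⁴×(264.899)⁴ = 1.05×10¹⁷ W.

P ≈ 1.05×10¹⁷ W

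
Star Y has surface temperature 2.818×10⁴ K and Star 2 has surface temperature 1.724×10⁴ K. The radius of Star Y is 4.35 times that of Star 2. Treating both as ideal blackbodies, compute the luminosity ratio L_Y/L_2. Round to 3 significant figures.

L_Y/L_2 ≈ 135

L ∝ R²T⁴, so L_Y/L_2 = (R_Y/R_2)²(T_Y/T_2)⁴ = (4.35)² × (2.818×10⁴/1.724×10⁴)⁴ = 18.9225 × 7.13863 = 135.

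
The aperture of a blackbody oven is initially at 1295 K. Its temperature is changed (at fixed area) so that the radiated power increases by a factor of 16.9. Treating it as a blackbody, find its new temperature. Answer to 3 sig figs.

T₂ ≈ 2.63×10³ K

P ∝ T⁴, so T₂/T₁ = (P₂/P₁)^(1/4) = (16.9)^(1/4) = 2.02755.
T₂ = 1295 × 2.02755 = 2.63×10³ K.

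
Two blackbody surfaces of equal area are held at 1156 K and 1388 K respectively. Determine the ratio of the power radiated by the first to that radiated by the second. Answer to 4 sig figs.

With equal areas, P₁/P₂ = (T₁/T₂)⁴ = (1156/1388)⁴ = 0.4811.

P₁/P₂ ≈ 0.4811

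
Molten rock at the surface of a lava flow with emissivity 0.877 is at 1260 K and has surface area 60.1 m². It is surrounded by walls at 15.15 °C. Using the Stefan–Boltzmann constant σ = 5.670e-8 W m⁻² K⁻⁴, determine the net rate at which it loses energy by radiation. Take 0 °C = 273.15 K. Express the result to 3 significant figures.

Surroundings: T = 15.15 °C + 273.15 = 288.30 K.
Area A = 60.1 m².
Net radiated power P_net = εσA(T⁴ − T₀⁴) = 0.877×5.670×10⁻⁸×60.1×(1260⁴ − 288.30⁴).
T⁴ − T₀⁴ = 2.52047×10¹² − 6.90842×10⁹ = 2.51356×10¹² K⁴, so P_net = 7.51×10⁶ W.

Net loss ≈ 7.51×10⁶ W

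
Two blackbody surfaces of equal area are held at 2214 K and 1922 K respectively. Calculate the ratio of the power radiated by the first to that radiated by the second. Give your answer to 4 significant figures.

With equal areas, P₁/P₂ = (T₁/T₂)⁴ = (2214/1922)⁴ = 1.761.

P₁/P₂ ≈ 1.761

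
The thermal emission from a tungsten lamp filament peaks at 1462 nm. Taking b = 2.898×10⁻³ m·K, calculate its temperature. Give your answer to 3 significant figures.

T ≈ 1.98×10³ K

Wien's law gives T = b/λ_max = (2.898×10⁻³ m·K)/(1.462×10⁻⁶ m) = 1.98×10³ K.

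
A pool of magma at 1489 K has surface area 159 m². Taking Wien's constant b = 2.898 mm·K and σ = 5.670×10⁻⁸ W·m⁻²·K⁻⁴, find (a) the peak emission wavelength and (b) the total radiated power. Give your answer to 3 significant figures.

λ_max ≈ 1.95×10³ nm; P ≈ 4.43×10⁷ W

(a) λ_max = b/T = 2.898×10⁻³/1489 = 1.946×10⁻⁶ m = 1.95×10³ nm.
Area A = 159 m².
(b) P = σAT⁴ = 5.670×10⁻⁸×159×(1489)⁴ = 4.43×10⁷ W.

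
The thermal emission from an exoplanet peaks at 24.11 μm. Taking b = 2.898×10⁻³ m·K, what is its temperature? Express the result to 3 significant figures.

T ≈ 120 K

Wien's law gives T = b/λ_max = (2.898×10⁻³ m·K)/(2.411×10⁻⁵ m) = 120 K.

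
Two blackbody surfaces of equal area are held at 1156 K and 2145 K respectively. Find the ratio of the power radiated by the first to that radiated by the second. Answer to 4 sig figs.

P₁/P₂ ≈ 0.08436

With equal areas, P₁/P₂ = (T₁/T₂)⁴ = (1156/2145)⁴ = 0.08436.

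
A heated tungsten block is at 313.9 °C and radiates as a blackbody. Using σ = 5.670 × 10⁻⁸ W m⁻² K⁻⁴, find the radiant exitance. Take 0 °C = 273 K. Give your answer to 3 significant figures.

T = 313.9 °C + 273 = 586.9 K.
Stefan–Boltzmann: I = σT⁴ = 5.670×10⁻⁸ × (586.9)⁴ = 6.73×10³ W/m².

I ≈ 6.73×10³ W/m²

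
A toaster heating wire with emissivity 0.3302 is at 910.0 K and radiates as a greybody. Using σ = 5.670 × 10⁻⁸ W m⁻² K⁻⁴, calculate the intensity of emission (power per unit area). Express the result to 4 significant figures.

Stefan–Boltzmann: I = εσT⁴ = 0.3302 × 5.670×10⁻⁸ × (910.0)⁴ = 1.284×10⁴ W/m².

I ≈ 1.284×10⁴ W/m²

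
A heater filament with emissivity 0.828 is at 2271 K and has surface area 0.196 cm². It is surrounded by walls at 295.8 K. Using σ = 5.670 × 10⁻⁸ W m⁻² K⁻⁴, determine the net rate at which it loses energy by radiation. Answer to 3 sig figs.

Net loss ≈ 24.5 W

Area A = 0.196 cm² = 1.96×10⁻⁵ m².
Net radiated power P_net = εσA(T⁴ − T₀⁴) = 0.828×5.670×10⁻⁸×1.96×10⁻⁵×(2271⁴ − 295.8⁴).
T⁴ − T₀⁴ = 2.65992×10¹³ − 7.65584×10⁹ = 2.65915×10¹³ K⁴, so P_net = 24.5 W.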